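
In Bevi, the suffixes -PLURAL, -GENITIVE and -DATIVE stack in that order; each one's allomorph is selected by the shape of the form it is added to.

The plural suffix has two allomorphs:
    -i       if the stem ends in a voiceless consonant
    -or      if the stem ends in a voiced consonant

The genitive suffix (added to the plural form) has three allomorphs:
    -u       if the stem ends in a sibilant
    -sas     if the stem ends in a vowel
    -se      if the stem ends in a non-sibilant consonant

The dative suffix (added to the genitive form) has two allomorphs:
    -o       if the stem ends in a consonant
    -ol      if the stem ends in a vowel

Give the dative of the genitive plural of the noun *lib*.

*lib*: final consonant = /b/, voiced → -or → *libor*.
Since the final sound of the plural form *libor* is /r/ (a non-sibilant consonant), it takes -se, giving *liborse*.
The final sound of the genitive form *liborse* is /e/, which is a vowel, so the dative suffix is -ol, giving *liborseol*.

liborseol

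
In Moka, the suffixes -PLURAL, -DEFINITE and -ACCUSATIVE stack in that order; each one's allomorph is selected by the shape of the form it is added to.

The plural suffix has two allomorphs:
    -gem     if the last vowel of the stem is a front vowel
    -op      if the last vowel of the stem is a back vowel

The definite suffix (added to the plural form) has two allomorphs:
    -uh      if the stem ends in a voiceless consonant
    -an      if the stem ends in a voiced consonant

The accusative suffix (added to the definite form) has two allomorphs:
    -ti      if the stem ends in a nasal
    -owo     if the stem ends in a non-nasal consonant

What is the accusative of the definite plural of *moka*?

mokaopuhowo

Since the last vowel of *moka* is /a/ (a back vowel), it takes -op, giving *mokaop*.
Since the final consonant of the plural form *mokaop* is /p/ (voiceless), it takes -uh, giving *mokaopuh*.
Since the final consonant of the definite form *mokaopuh* is /h/ (non-nasal), it takes -owo, giving *mokaopuhowo*.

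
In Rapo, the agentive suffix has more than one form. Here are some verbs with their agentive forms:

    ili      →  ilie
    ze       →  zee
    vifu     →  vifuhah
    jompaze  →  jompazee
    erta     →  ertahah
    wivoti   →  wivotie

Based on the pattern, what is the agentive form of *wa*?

wahah

The pattern is front/back vowel harmony: -e when the last vowel of the stem is a front vowel (*ili*, *ze*, *jompaze*, *wivoti*); -hah when the last vowel of the stem is a back vowel (*vifu*, *erta*).
The last vowel of *wa* is /a/, which is a back vowel, so the suffix is -hah, giving *wahah*.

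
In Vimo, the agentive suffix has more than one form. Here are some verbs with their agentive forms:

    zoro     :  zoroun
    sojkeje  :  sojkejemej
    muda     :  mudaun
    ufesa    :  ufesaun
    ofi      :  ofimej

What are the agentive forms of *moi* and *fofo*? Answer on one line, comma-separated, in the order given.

The pattern is front/back vowel harmony: -mej when the last vowel of the stem is a front vowel (*sojkeje*, *ofi*); -un when the last vowel of the stem is a back vowel (*zoro*, *muda*, *ufesa*).
*moi*: last vowel = /i/, a front vowel → -mej → *moimej*.
Since the last vowel of *fofo* is /o/ (a back vowel), it takes -un, giving *fofoun*.

moimej, fofoun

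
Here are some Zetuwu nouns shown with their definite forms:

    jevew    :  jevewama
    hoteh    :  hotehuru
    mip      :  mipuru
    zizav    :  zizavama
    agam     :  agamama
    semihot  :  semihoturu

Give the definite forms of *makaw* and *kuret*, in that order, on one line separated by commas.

The pattern is voicing of the final consonant: -uru when the stem ends in a voiceless consonant (*hoteh*, *mip*, *semihot*); -ama when the stem ends in a voiced consonant (*jevew*, *zizav*, *agam*).
The final consonant of *makaw* is /w/, which is voiced, so the suffix is -ama, giving *makawama*.
*kuret*: final consonant = /t/, voiceless → -uru → *kureturu*.

makawama, kureturu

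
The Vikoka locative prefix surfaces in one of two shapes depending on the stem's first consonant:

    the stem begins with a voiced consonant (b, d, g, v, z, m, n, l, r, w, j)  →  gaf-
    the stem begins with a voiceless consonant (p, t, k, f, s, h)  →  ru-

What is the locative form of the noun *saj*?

*saj*: first consonant = /s/, voiceless → ru- → *rusaj*.

rusaj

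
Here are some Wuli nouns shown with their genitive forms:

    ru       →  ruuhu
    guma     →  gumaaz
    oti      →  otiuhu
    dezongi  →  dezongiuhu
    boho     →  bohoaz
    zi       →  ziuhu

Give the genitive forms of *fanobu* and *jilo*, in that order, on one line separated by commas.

The alternation tracks the last vowel of the stem — -uhu when the last vowel of the stem is a high vowel (*ru*, *oti*, *dezongi*, *zi*); -az when the last vowel of the stem is a non-high vowel (*guma*, *boho*).
*fanobu*: last vowel = /u/, a high vowel → -uhu → *fanobuuhu*.
Since the last vowel of *jilo* is /o/ (a non-high vowel), it takes -az, giving *jiloaz*.

fanobuuhu, jiloaz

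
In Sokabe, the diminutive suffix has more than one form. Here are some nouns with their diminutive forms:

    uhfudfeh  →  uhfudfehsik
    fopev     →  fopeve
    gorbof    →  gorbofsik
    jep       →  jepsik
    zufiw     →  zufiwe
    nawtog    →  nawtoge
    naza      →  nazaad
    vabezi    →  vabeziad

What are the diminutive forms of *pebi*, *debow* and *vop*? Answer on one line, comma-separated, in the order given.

pebiad, debowe, vopsik

Looking at the final sound of each stem: -sik when the stem ends in a voiceless consonant (*uhfudfeh*, *gorbof*, *jep*); -e when the stem ends in a voiced consonant (*fopev*, *zufiw*, *nawtog*); -ad when the stem ends in a vowel (*naza*, *vabezi*).
The final sound of *pebi* is /i/, which is a vowel, so the suffix is -ad, giving *pebiad*.
Since the final sound of *debow* is /w/ (a voiced consonant), it takes -e, giving *debowe*.
*vop*: final sound = /p/, a voiceless consonant → -sik → *vopsik*.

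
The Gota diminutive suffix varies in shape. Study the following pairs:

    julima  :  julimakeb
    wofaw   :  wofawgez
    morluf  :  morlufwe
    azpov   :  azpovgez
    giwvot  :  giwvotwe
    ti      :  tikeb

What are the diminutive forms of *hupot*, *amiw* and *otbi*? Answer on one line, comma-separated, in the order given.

hupotwe, amiwgez, otbikeb

The alternation tracks the final sound of the stem — -we when the stem ends in a voiceless consonant (*morluf*, *giwvot*); -gez when the stem ends in a voiced consonant (*wofaw*, *azpov*); -keb when the stem ends in a vowel (*julima*, *ti*).
Since the final sound of *hupot* is /t/ (a voiceless consonant), it takes -we, giving *hupotwe*.
*amiw* — final sound /w/ (a voiced consonant) → -gez → *amiwgez*.
Since the final sound of *otbi* is /i/ (a vowel), it takes -keb, giving *otbikeb*.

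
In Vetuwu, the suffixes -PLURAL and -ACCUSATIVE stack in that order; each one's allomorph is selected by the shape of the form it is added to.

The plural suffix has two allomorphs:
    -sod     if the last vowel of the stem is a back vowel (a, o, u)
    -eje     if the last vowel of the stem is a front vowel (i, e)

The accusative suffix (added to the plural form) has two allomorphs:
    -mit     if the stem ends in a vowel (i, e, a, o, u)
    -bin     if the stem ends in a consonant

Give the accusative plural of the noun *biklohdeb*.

biklohdebejemit

Since the last vowel of *biklohdeb* is /e/ (a front vowel), it takes -eje, giving *biklohdebeje*.
The plural form *biklohdebeje* — final sound /e/ (a vowel) → -mit → *biklohdebejemit*.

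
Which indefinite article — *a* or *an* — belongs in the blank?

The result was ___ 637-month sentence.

a

The indefinite article is chosen by the initial *sound* of the following word, not its spelling.
The number *637* is spoken "six hundred …", beginning with /sɪks/ — a consonant sound.
So the article is *a*: The result was a 637-month sentence.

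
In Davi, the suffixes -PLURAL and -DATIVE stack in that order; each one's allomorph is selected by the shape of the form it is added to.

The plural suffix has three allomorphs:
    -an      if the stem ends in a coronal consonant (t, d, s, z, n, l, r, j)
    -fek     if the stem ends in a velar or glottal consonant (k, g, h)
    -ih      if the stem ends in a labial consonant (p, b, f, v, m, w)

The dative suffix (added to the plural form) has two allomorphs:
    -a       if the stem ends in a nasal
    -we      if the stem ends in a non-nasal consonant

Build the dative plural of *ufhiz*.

*ufhiz* — final consonant /z/ (coronal) → -an → *ufhizan*.
Since the final consonant of the plural form *ufhizan* is /n/ (a nasal), it takes -a, giving *ufhizana*.

ufhizana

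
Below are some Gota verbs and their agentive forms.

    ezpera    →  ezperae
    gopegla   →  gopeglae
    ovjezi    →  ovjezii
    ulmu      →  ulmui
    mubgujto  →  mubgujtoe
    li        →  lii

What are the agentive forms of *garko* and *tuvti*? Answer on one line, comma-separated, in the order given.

Looking at the last vowel of each stem: -i when the last vowel of the stem is a high vowel (*ovjezi*, *ulmu*, *li*); -e when the last vowel of the stem is a non-high vowel (*ezpera*, *gopegla*, *mubgujto*).
Since the last vowel of *garko* is /o/ (a non-high vowel), it takes -e, giving *garkoe*.
Since the last vowel of *tuvti* is /i/ (a high vowel), it takes -i, giving *tuvtii*.

garkoe, tuvtii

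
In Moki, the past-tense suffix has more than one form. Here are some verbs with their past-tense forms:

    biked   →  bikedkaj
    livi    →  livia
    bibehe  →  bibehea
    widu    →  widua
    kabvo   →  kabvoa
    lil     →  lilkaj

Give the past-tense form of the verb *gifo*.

gifoa

Looking at the final sound of each stem: -kaj when the stem ends in a consonant (*biked*, *lil*); -a when the stem ends in a vowel (*livi*, *bibehe*, *widu*, *kabvo*).
The final sound of *gifo* is /o/, which is a vowel, so the suffix is -a, giving *gifoa*.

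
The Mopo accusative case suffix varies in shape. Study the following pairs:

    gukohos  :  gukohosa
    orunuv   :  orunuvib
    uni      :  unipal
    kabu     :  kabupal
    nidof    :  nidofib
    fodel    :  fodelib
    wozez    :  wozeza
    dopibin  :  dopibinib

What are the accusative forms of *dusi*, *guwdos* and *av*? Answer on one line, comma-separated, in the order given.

dusipal, guwdosa, avib

The suffix is conditioned by the final sound: -a when the stem ends in a sibilant (*gukohos*, *wozez*); -ib when the stem ends in a non-sibilant consonant (*orunuv*, *nidof*, *fodel*, *dopibin*); -pal when the stem ends in a vowel (*uni*, *kabu*).
*dusi* — final sound /i/ (a vowel) → -pal → *dusipal*.
The final sound of *guwdos* is /s/, which is a sibilant, so the suffix is -a, giving *guwdosa*.
Since the final sound of *av* is /v/ (a non-sibilant consonant), it takes -ib, giving *avib*.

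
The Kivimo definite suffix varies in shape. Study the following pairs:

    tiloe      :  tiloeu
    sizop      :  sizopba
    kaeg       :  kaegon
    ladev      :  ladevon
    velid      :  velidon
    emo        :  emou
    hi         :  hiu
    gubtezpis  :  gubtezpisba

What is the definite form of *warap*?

warapba

Looking at the final sound of each stem: -ba when the stem ends in a voiceless consonant (*sizop*, *gubtezpis*); -on when the stem ends in a voiced consonant (*kaeg*, *ladev*, *velid*); -u when the stem ends in a vowel (*tiloe*, *emo*, *hi*).
*warap*: final sound = /p/, a voiceless consonant → -ba → *warapba*.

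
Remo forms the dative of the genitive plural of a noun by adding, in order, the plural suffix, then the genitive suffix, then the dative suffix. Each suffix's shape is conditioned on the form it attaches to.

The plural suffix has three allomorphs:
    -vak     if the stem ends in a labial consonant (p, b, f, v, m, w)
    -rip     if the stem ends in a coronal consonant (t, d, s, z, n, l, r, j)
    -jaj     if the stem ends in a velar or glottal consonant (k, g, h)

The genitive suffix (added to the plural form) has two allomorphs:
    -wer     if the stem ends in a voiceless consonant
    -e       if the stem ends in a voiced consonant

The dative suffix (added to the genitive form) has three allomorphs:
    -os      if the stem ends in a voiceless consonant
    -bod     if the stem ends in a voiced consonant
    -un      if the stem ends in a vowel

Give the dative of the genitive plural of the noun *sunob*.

sunobvakwerbod

Since the final consonant of *sunob* is /b/ (labial), it takes -vak, giving *sunobvak*.
Since the final consonant of the plural form *sunobvak* is /k/ (voiceless), it takes -wer, giving *sunobvakwer*.
Since the final sound of the genitive form *sunobvakwer* is /r/ (a voiced consonant), it takes -bod, giving *sunobvakwerbod*.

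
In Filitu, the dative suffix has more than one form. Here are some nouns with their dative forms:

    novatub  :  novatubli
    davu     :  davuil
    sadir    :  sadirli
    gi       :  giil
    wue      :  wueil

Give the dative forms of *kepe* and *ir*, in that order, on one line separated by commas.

The pattern is consonant vs. vowel: -li when the stem ends in a consonant (*novatub*, *sadir*); -il when the stem ends in a vowel (*davu*, *gi*, *wue*).
*kepe* — final sound /e/ (a vowel) → -il → *kepeil*.
*ir*: final sound = /r/, a consonant → -li → *irli*.

kepeil, irli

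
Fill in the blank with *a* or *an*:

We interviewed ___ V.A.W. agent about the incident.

The indefinite article is chosen by the initial *sound* of the following word, not its spelling.
The initialism *V.A.W.* is read letter by letter; the first letter, V, is pronounced /viː/, which begins with a consonant sound.
So the article is *a*: We interviewed a V.A.W. agent about the incident.

a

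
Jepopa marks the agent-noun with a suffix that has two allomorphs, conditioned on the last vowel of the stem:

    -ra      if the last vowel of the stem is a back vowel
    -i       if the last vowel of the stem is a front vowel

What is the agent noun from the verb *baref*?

barefi

Since the last vowel of *baref* is /e/ (a front vowel), it takes -i, giving *barefi*.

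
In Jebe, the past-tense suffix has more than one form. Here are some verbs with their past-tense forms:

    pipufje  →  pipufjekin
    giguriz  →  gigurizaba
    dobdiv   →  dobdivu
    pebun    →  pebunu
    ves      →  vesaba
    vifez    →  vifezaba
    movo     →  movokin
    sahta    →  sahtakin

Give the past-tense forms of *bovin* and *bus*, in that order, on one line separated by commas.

The pattern is sibilance of the final sound: -aba when the stem ends in a sibilant (*giguriz*, *ves*, *vifez*); -u when the stem ends in a non-sibilant consonant (*dobdiv*, *pebun*); -kin when the stem ends in a vowel (*pipufje*, *movo*, *sahta*).
Since the final sound of *bovin* is /n/ (a non-sibilant consonant), it takes -u, giving *bovinu*.
*bus* — final sound /s/ (a sibilant) → -aba → *busaba*.

bovinu, busaba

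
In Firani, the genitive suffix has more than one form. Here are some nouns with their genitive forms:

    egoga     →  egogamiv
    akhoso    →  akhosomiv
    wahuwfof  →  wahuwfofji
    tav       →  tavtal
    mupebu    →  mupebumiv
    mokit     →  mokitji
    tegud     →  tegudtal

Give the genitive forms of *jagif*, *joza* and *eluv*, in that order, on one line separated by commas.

jagifji, jozamiv, eluvtal

The pattern is voicing of the final sound: -ji when the stem ends in a voiceless consonant (*wahuwfof*, *mokit*); -tal when the stem ends in a voiced consonant (*tav*, *tegud*); -miv when the stem ends in a vowel (*egoga*, *akhoso*, *mupebu*).
*jagif* — final sound /f/ (a voiceless consonant) → -ji → *jagifji*.
The final sound of *joza* is /a/, which is a vowel, so the suffix is -miv, giving *jozamiv*.
*eluv*: final sound = /v/, a voiced consonant → -tal → *eluvtal*.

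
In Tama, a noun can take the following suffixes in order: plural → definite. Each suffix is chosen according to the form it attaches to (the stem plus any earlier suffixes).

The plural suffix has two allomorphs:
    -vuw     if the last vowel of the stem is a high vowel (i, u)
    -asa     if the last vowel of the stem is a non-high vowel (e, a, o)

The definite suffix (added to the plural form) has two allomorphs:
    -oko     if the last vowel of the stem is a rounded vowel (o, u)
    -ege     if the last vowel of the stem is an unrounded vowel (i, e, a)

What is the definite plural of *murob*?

murobasaege

*murob* — last vowel /o/ (a non-high vowel) → -asa → *murobasa*.
The last vowel of the plural form *murobasa* is /a/, which is an unrounded vowel, so the definite suffix is -ege, giving *murobasaege*.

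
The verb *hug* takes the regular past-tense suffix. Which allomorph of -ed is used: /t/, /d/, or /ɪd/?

The stem *hug* ends in a voiced sound other than /d/.
The -ed suffix is realized as /ɪd/ after /t, d/; as /t/ after other voiceless consonants; and as /d/ after other voiced sounds.
So -ed on *hug* is pronounced /d/.

/d/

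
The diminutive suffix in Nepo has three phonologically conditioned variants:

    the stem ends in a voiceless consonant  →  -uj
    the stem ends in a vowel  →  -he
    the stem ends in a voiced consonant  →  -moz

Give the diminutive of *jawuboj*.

jawubojmoz

The final sound of *jawuboj* is /j/, which is a voiced consonant, so the suffix is -moz, giving *jawubojmoz*.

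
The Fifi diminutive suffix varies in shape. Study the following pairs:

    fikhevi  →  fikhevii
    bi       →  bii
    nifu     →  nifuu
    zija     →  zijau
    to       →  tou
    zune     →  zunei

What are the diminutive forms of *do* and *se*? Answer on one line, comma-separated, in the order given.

dou, sei

The pattern is front/back vowel harmony: -i when the last vowel of the stem is a front vowel (*fikhevi*, *bi*, *zune*); -u when the last vowel of the stem is a back vowel (*nifu*, *zija*, *to*).
*do*: last vowel = /o/, a back vowel → -u → *dou*.
Since the last vowel of *se* is /e/ (a front vowel), it takes -i, giving *sei*.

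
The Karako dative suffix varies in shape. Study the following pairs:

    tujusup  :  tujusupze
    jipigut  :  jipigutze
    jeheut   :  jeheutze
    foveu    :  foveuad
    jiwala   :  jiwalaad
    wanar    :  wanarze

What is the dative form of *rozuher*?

rozuherze

Looking at the final sound of each stem: -ze when the stem ends in a consonant (*tujusup*, *jipigut*, *jeheut*, *wanar*); -ad when the stem ends in a vowel (*foveu*, *jiwala*).
*rozuher* — final sound /r/ (a consonant) → -ze → *rozuherze*.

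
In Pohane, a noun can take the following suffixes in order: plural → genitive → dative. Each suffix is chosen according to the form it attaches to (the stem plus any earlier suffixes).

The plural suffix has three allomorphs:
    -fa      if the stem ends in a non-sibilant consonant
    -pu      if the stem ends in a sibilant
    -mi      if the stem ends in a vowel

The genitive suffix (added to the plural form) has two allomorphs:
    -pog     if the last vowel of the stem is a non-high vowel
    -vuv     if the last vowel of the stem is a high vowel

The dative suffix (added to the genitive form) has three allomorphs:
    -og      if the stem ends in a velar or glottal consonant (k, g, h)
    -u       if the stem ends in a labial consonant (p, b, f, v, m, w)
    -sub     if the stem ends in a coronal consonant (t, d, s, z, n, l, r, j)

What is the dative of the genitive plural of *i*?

imivuvu

The final sound of *i* is /i/, which is a vowel, so the plural suffix is -mi, giving *imi*.
The last vowel of the plural form *imi* is /i/, which is a high vowel, so the genitive suffix is -vuv, giving *imivuv*.
The genitive form *imivuv* — final consonant /v/ (labial) → -u → *imivuvu*.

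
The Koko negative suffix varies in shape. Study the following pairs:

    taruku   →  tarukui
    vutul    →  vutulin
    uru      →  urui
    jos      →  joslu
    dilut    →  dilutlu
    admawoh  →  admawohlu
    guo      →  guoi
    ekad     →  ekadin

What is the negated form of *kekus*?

kekuslu

The suffix is conditioned by the final sound: -lu when the stem ends in a voiceless consonant (*jos*, *dilut*, *admawoh*); -in when the stem ends in a voiced consonant (*vutul*, *ekad*); -i when the stem ends in a vowel (*taruku*, *uru*, *guo*).
The final sound of *kekus* is /s/, which is a voiceless consonant, so the suffix is -lu, giving *kekuslu*.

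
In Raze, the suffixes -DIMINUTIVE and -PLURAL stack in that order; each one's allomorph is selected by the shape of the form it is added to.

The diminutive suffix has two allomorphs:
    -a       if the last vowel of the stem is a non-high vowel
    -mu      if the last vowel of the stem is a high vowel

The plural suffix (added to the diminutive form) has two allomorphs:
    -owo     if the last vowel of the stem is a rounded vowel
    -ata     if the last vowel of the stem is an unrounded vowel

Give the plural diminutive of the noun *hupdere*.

hupdereaata

Since the last vowel of *hupdere* is /e/ (a non-high vowel), it takes -a, giving *hupderea*.
The last vowel of the diminutive form *hupderea* is /a/, which is an unrounded vowel, so the plural suffix is -ata, giving *hupdereaata*.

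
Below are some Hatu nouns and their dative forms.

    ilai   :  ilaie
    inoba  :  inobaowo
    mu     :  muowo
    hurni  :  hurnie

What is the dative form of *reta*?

Looking at the last vowel of each stem: -e when the last vowel of the stem is a front vowel (*ilai*, *hurni*); -owo when the last vowel of the stem is a back vowel (*inoba*, *mu*).
Since the last vowel of *reta* is /a/ (a back vowel), it takes -owo, giving *retaowo*.

retaowo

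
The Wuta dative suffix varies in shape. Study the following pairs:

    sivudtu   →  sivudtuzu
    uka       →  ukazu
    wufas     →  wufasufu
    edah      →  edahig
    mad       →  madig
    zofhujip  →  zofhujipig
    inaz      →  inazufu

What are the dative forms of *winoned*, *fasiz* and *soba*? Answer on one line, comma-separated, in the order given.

winonedig, fasizufu, sobazu

Looking at the final sound of each stem: -ufu when the stem ends in a sibilant (*wufas*, *inaz*); -ig when the stem ends in a non-sibilant consonant (*edah*, *mad*, *zofhujip*); -zu when the stem ends in a vowel (*sivudtu*, *uka*).
*winoned*: final sound = /d/, a non-sibilant consonant → -ig → *winonedig*.
Since the final sound of *fasiz* is /z/ (a sibilant), it takes -ufu, giving *fasizufu*.
*soba* — final sound /a/ (a vowel) → -zu → *sobazu*.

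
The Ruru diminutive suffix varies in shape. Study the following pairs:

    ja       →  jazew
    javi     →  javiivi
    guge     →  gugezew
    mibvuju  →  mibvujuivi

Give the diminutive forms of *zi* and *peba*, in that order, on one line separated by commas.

ziivi, pebazew

The pattern is height harmony: -ivi when the last vowel of the stem is a high vowel (*javi*, *mibvuju*); -zew when the last vowel of the stem is a non-high vowel (*ja*, *guge*).
*zi* — last vowel /i/ (a high vowel) → -ivi → *ziivi*.
*peba*: last vowel = /a/, a non-high vowel → -zew → *pebazew*.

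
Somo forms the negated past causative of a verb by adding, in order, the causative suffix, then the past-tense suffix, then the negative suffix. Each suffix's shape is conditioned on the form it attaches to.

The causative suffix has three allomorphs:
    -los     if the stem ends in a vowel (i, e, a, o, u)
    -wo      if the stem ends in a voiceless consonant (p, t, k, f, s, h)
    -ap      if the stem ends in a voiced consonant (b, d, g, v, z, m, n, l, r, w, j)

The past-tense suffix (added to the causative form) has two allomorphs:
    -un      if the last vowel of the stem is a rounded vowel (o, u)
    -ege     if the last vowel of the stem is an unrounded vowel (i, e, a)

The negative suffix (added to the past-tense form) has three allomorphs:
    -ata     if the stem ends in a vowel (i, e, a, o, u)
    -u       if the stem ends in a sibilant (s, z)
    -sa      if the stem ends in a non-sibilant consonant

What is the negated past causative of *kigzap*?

The final sound of *kigzap* is /p/, which is a voiceless consonant, so the causative suffix is -wo, giving *kigzapwo*.
The last vowel of the causative form *kigzapwo* is /o/, which is a rounded vowel, so the past-tense suffix is -un, giving *kigzapwoun*.
Since the final sound of the past-tense form *kigzapwoun* is /n/ (a non-sibilant consonant), it takes -sa, giving *kigzapwounsa*.

kigzapwounsa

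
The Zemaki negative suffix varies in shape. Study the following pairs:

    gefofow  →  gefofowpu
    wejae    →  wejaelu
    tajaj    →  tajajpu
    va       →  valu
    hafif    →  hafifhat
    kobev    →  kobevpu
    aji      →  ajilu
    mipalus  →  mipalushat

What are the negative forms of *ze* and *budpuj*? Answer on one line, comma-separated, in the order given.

The alternation tracks the final sound of the stem — -hat when the stem ends in a voiceless consonant (*hafif*, *mipalus*); -pu when the stem ends in a voiced consonant (*gefofow*, *tajaj*, *kobev*); -lu when the stem ends in a vowel (*wejae*, *va*, *aji*).
Since the final sound of *ze* is /e/ (a vowel), it takes -lu, giving *zelu*.
*budpuj* — final sound /j/ (a voiced consonant) → -pu → *budpujpu*.

zelu, budpujpu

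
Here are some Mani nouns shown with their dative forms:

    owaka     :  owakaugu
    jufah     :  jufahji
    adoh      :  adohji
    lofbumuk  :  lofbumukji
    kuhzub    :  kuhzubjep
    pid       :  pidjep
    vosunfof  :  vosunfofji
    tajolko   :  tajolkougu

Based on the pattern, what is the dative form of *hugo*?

hugougu

The suffix is conditioned by the final sound: -ji when the stem ends in a voiceless consonant (*jufah*, *adoh*, *lofbumuk*, *vosunfof*); -jep when the stem ends in a voiced consonant (*kuhzub*, *pid*); -ugu when the stem ends in a vowel (*owaka*, *tajolko*).
The final sound of *hugo* is /o/, which is a vowel, so the suffix is -ugu, giving *hugougu*.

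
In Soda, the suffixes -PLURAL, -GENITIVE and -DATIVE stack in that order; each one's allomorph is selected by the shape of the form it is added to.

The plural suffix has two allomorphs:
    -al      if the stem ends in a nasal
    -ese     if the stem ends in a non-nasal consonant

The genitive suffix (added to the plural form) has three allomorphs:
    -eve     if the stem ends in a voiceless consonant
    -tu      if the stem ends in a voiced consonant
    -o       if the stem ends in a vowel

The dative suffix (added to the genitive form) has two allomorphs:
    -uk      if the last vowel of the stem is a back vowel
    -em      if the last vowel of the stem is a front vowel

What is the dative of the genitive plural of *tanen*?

The final consonant of *tanen* is /n/, which is a nasal, so the plural suffix is -al, giving *tanenal*.
The plural form *tanenal* — final sound /l/ (a voiced consonant) → -tu → *tanenaltu*.
The genitive form *tanenaltu*: last vowel = /u/, a back vowel → -uk → *tanenaltuuk*.

tanenaltuuk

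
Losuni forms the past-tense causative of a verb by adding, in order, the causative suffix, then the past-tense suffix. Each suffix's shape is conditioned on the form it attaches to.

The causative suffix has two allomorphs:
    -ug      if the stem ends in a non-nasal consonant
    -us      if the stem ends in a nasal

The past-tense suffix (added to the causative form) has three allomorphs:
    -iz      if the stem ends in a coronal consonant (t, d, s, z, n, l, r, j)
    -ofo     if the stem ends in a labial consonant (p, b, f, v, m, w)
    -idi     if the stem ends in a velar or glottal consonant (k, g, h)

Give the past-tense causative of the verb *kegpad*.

Since the final consonant of *kegpad* is /d/ (non-nasal), it takes -ug, giving *kegpadug*.
Since the final consonant of the causative form *kegpadug* is /g/ (velar/glottal), it takes -idi, giving *kegpadugidi*.

kegpadugidi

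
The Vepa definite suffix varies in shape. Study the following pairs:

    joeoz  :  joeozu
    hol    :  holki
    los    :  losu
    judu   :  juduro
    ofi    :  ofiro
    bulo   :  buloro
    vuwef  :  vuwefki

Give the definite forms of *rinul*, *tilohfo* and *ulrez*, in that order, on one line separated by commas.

Looking at the final sound of each stem: -u when the stem ends in a sibilant (*joeoz*, *los*); -ki when the stem ends in a non-sibilant consonant (*hol*, *vuwef*); -ro when the stem ends in a vowel (*judu*, *ofi*, *bulo*).
Since the final sound of *rinul* is /l/ (a non-sibilant consonant), it takes -ki, giving *rinulki*.
*tilohfo* — final sound /o/ (a vowel) → -ro → *tilohforo*.
The final sound of *ulrez* is /z/, which is a sibilant, so the suffix is -u, giving *ulrezu*.

rinulki, tilohforo, ulrezu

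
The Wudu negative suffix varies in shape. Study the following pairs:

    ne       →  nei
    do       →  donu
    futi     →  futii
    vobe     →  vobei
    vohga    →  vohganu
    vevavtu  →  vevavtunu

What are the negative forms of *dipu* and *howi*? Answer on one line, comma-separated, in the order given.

dipunu, howii

The suffix is conditioned by the last vowel: -i when the last vowel of the stem is a front vowel (*ne*, *futi*, *vobe*); -nu when the last vowel of the stem is a back vowel (*do*, *vohga*, *vevavtu*).
The last vowel of *dipu* is /u/, which is a back vowel, so the suffix is -nu, giving *dipunu*.
*howi*: last vowel = /i/, a front vowel → -i → *howii*.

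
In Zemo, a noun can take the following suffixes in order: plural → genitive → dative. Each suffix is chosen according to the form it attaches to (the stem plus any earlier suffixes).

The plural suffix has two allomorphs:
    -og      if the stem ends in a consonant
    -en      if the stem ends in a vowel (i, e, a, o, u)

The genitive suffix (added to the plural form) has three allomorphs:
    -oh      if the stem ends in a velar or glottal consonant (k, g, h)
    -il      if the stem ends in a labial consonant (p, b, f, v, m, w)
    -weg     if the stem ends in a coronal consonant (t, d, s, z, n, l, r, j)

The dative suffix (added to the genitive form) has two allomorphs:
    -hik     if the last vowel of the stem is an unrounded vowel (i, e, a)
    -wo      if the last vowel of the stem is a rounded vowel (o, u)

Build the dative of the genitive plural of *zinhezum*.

*zinhezum*: final sound = /m/, a consonant → -og → *zinhezumog*.
Since the final consonant of the plural form *zinhezumog* is /g/ (velar/glottal), it takes -oh, giving *zinhezumogoh*.
Since the last vowel of the genitive form *zinhezumogoh* is /o/ (a rounded vowel), it takes -wo, giving *zinhezumogohwo*.

zinhezumogohwo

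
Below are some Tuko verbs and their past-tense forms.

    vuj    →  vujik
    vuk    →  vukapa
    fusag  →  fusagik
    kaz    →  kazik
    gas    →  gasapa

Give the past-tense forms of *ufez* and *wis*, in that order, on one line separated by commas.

ufezik, wisapa

The suffix is conditioned by the final consonant: -apa when the stem ends in a voiceless consonant (*vuk*, *gas*); -ik when the stem ends in a voiced consonant (*vuj*, *fusag*, *kaz*).
Since the final consonant of *ufez* is /z/ (voiced), it takes -ik, giving *ufezik*.
*wis* — final consonant /s/ (voiceless) → -apa → *wisapa*.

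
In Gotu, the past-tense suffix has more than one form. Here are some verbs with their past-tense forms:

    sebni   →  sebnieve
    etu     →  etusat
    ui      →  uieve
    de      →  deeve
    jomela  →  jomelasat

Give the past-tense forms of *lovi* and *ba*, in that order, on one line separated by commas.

lovieve, basat

The pattern is front/back vowel harmony: -eve when the last vowel of the stem is a front vowel (*sebni*, *ui*, *de*); -sat when the last vowel of the stem is a back vowel (*etu*, *jomela*).
The last vowel of *lovi* is /i/, which is a front vowel, so the suffix is -eve, giving *lovieve*.
*ba*: last vowel = /a/, a back vowel → -sat → *basat*.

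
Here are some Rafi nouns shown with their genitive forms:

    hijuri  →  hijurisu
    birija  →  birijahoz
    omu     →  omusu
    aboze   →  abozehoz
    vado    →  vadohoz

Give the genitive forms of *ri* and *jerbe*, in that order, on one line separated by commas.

Looking at the last vowel of each stem: -su when the last vowel of the stem is a high vowel (*hijuri*, *omu*); -hoz when the last vowel of the stem is a non-high vowel (*birija*, *aboze*, *vado*).
The last vowel of *ri* is /i/, which is a high vowel, so the suffix is -su, giving *risu*.
*jerbe*: last vowel = /e/, a non-high vowel → -hoz → *jerbehoz*.

risu, jerbehoz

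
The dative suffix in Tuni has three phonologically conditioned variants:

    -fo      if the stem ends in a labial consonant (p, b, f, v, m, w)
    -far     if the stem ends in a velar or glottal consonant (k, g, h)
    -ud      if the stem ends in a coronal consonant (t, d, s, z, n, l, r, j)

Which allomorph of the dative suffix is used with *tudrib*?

Since the final consonant of *tudrib* is /b/ (labial), it takes -fo.

-fo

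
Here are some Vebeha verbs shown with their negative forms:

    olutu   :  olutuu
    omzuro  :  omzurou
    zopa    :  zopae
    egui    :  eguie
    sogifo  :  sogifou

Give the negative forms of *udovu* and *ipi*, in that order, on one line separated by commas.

udovuu, ipie

Looking at the last vowel of each stem: -u when the last vowel of the stem is a rounded vowel (*olutu*, *omzuro*, *sogifo*); -e when the last vowel of the stem is an unrounded vowel (*zopa*, *egui*).
*udovu*: last vowel = /u/, a rounded vowel → -u → *udovuu*.
The last vowel of *ipi* is /i/, which is an unrounded vowel, so the suffix is -e, giving *ipie*.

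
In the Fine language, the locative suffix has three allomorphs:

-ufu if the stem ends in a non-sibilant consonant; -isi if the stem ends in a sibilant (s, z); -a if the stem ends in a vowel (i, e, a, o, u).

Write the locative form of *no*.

*no* — final sound /o/ (a vowel) → -a → *noa*.

noa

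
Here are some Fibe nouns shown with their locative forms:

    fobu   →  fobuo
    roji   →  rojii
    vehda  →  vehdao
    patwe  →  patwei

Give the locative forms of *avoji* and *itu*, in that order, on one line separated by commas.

Looking at the last vowel of each stem: -i when the last vowel of the stem is a front vowel (*roji*, *patwe*); -o when the last vowel of the stem is a back vowel (*fobu*, *vehda*).
*avoji*: last vowel = /i/, a front vowel → -i → *avojii*.
*itu* — last vowel /u/ (a back vowel) → -o → *ituo*.

avojii, ituo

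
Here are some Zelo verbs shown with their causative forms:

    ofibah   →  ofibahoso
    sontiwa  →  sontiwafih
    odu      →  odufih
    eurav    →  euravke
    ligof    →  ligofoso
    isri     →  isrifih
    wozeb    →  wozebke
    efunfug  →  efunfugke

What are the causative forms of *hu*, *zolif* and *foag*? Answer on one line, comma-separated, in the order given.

Looking at the final sound of each stem: -oso when the stem ends in a voiceless consonant (*ofibah*, *ligof*); -ke when the stem ends in a voiced consonant (*eurav*, *wozeb*, *efunfug*); -fih when the stem ends in a vowel (*sontiwa*, *odu*, *isri*).
*hu* — final sound /u/ (a vowel) → -fih → *hufih*.
*zolif*: final sound = /f/, a voiceless consonant → -oso → *zolifoso*.
The final sound of *foag* is /g/, which is a voiced consonant, so the suffix is -ke, giving *foagke*.

hufih, zolifoso, foagke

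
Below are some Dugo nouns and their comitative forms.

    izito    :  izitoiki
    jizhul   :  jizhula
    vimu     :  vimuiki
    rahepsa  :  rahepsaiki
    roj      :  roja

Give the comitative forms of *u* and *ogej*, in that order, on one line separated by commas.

The alternation tracks the final sound of the stem — -a when the stem ends in a consonant (*jizhul*, *roj*); -iki when the stem ends in a vowel (*izito*, *vimu*, *rahepsa*).
*u* — final sound /u/ (a vowel) → -iki → *uiki*.
Since the final sound of *ogej* is /j/ (a consonant), it takes -a, giving *ogeja*.

uiki, ogeja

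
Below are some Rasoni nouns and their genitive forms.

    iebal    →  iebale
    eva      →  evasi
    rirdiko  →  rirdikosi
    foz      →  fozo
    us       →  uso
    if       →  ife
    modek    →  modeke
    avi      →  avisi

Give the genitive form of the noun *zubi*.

Looking at the final sound of each stem: -o when the stem ends in a sibilant (*foz*, *us*); -e when the stem ends in a non-sibilant consonant (*iebal*, *if*, *modek*); -si when the stem ends in a vowel (*eva*, *rirdiko*, *avi*).
Since the final sound of *zubi* is /i/ (a vowel), it takes -si, giving *zubisi*.

zubisi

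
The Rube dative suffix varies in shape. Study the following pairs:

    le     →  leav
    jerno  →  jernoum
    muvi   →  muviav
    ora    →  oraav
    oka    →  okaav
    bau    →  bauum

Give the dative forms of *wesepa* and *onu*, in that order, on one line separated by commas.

wesepaav, onuum

The pattern is rounding harmony: -um when the last vowel of the stem is a rounded vowel (*jerno*, *bau*); -av when the last vowel of the stem is an unrounded vowel (*le*, *muvi*, *ora*, *oka*).
The last vowel of *wesepa* is /a/, which is an unrounded vowel, so the suffix is -av, giving *wesepaav*.
The last vowel of *onu* is /u/, which is a rounded vowel, so the suffix is -um, giving *onuum*.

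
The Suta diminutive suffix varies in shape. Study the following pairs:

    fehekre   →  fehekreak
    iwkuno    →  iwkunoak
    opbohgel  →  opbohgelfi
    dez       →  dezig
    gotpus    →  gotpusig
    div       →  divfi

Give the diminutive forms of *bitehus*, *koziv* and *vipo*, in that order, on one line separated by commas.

bitehusig, kozivfi, vipoak

The suffix is conditioned by the final sound: -ig when the stem ends in a sibilant (*dez*, *gotpus*); -fi when the stem ends in a non-sibilant consonant (*opbohgel*, *div*); -ak when the stem ends in a vowel (*fehekre*, *iwkuno*).
Since the final sound of *bitehus* is /s/ (a sibilant), it takes -ig, giving *bitehusig*.
Since the final sound of *koziv* is /v/ (a non-sibilant consonant), it takes -fi, giving *kozivfi*.
*vipo*: final sound = /o/, a vowel → -ak → *vipoak*.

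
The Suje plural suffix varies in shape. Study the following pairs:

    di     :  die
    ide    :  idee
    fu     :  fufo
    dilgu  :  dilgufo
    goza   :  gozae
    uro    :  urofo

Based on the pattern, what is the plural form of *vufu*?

vufufo

The alternation tracks the last vowel of the stem — -fo when the last vowel of the stem is a rounded vowel (*fu*, *dilgu*, *uro*); -e when the last vowel of the stem is an unrounded vowel (*di*, *ide*, *goza*).
Since the last vowel of *vufu* is /u/ (a rounded vowel), it takes -fo, giving *vufufo*.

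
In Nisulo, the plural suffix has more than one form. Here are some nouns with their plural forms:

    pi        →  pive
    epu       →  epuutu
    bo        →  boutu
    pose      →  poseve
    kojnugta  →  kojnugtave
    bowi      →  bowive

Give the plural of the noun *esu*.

The suffix is conditioned by the last vowel: -utu when the last vowel of the stem is a rounded vowel (*epu*, *bo*); -ve when the last vowel of the stem is an unrounded vowel (*pi*, *pose*, *kojnugta*, *bowi*).
*esu* — last vowel /u/ (a rounded vowel) → -utu → *esuutu*.

esuutu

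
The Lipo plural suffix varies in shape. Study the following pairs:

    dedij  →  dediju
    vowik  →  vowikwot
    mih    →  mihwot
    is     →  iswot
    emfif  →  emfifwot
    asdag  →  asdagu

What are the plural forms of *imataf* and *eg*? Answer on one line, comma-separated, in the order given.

The alternation tracks the final consonant of the stem — -wot when the stem ends in a voiceless consonant (*vowik*, *mih*, *is*, *emfif*); -u when the stem ends in a voiced consonant (*dedij*, *asdag*).
Since the final consonant of *imataf* is /f/ (voiceless), it takes -wot, giving *imatafwot*.
*eg*: final consonant = /g/, voiced → -u → *egu*.

imatafwot, egu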